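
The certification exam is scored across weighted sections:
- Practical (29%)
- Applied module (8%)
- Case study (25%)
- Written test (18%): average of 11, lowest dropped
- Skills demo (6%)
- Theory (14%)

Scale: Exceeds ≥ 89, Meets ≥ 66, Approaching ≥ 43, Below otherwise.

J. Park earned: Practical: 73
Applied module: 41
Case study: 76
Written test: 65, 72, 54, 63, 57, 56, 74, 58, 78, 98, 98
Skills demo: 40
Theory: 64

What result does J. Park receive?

Written test: drop 54 → average of remaining 10 = 719/10 = 71.9
Weighted total:
  Practical 73 × 0.29 = 21.17
  Applied module 41 × 0.08 = 3.28
  Case study 76 × 0.25 = 19
  Written test 71.9 × 0.18 = 12.942
  Skills demo 40 × 0.06 = 2.4
  Theory 64 × 0.14 = 8.96
Sum = 67.752
67.752 is ≥ 66 and < 89 → Meets

Meets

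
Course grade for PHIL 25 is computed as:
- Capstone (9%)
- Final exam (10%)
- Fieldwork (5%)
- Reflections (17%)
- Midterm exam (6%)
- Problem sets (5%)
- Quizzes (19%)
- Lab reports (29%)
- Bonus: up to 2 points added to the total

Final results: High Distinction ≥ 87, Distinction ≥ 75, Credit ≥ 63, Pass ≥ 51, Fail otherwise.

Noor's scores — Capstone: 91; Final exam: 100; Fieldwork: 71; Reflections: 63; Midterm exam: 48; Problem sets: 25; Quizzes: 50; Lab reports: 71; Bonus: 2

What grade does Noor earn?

Credit

Weighted total:
  Capstone 91 × 0.09 = 8.19
  Final exam 100 × 0.1 = 10
  Fieldwork 71 × 0.05 = 3.55
  Reflections 63 × 0.17 = 10.71
  Midterm exam 48 × 0.06 = 2.88
  Problem sets 25 × 0.05 = 1.25
  Quizzes 50 × 0.19 = 9.5
  Lab reports 71 × 0.29 = 20.59
Sum = 66.67
Bonus: 66.67 + 2 = 68.67
68.67 is ≥ 63 and < 75 → Credit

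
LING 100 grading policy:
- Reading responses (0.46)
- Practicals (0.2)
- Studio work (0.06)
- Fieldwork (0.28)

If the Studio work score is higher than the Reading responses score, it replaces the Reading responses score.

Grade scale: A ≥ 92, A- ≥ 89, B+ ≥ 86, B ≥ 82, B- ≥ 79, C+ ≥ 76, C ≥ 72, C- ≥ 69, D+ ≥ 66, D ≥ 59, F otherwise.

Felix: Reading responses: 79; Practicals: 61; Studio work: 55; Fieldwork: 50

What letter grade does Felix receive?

Studio work (55) ≤ Reading responses (79), so Reading responses stays at 79.
Weighted total:
  Reading responses 79 × 0.46 = 36.34
  Practicals 61 × 0.2 = 12.2
  Studio work 55 × 0.06 = 3.3
  Fieldwork 50 × 0.28 = 14
Sum = 65.84
65.84 is ≥ 59 and < 66 → D

D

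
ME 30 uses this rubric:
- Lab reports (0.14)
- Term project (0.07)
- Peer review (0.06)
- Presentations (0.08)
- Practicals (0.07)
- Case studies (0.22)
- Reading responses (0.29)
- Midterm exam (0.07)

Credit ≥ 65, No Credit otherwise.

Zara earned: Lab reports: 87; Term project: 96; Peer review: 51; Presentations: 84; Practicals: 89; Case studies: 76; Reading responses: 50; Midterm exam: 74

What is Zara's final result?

Weighted total:
  Lab reports 87 × 0.14 = 12.18
  Term project 96 × 0.07 = 6.72
  Peer review 51 × 0.06 = 3.06
  Presentations 84 × 0.08 = 6.72
  Practicals 89 × 0.07 = 6.23
  Case studies 76 × 0.22 = 16.72
  Reading responses 50 × 0.29 = 14.5
  Midterm exam 74 × 0.07 = 5.18
Sum = 71.31
71.31 ≥ 65 → Credit

Credit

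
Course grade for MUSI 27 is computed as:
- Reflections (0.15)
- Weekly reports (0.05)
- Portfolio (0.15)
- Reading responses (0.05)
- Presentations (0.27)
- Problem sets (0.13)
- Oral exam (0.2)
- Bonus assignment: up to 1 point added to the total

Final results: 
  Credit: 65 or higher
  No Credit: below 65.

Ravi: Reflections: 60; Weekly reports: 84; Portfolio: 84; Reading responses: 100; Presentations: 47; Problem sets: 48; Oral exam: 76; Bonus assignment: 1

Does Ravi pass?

Credit

Weighted total:
  Reflections 60 × 0.15 = 9
  Weekly reports 84 × 0.05 = 4.2
  Portfolio 84 × 0.15 = 12.6
  Reading responses 100 × 0.05 = 5
  Presentations 47 × 0.27 = 12.69
  Problem sets 48 × 0.13 = 6.24
  Oral exam 76 × 0.2 = 15.2
Sum = 64.93
Bonus assignment: 64.93 + 1 = 65.93
65.93 ≥ 65 → Credit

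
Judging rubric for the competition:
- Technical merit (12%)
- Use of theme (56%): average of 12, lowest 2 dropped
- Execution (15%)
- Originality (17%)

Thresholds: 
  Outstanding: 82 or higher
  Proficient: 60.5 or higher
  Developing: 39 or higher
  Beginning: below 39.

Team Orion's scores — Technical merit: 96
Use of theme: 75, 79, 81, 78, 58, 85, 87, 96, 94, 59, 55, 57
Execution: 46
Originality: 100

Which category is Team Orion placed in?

Use of theme: drop 55, 57 → average of remaining 10 = 792/10 = 79.2
Weighted total:
  Technical merit 96 × 0.12 = 11.52
  Use of theme 79.2 × 0.56 = 44.352
  Execution 46 × 0.15 = 6.9
  Originality 100 × 0.17 = 17
Sum = 79.772
79.772 is ≥ 60.5 and < 82 → Proficient

Proficient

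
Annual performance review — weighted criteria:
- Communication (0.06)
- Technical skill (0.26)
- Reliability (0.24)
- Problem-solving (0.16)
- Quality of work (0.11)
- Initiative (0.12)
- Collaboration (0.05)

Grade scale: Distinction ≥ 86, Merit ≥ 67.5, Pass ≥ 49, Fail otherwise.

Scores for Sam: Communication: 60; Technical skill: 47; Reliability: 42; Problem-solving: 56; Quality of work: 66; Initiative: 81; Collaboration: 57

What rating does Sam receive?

Pass

Weighted total:
  Communication 60 × 0.06 = 3.6
  Technical skill 47 × 0.26 = 12.22
  Reliability 42 × 0.24 = 10.08
  Problem-solving 56 × 0.16 = 8.96
  Quality of work 66 × 0.11 = 7.26
  Initiative 81 × 0.12 = 9.72
  Collaboration 57 × 0.05 = 2.85
Sum = 54.69
54.69 is ≥ 49 and < 67.5 → Pass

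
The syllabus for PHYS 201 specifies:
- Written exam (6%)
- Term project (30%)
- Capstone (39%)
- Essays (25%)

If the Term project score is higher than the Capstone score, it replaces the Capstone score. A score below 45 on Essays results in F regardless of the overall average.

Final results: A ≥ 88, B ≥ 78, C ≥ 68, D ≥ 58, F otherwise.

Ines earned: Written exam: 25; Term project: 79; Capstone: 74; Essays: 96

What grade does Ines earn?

B

Term project (79) > Capstone (74), so Capstone counts as 79.
Essays score 96 ≥ 45: minimum met.
Weighted total:
  Written exam 25 × 0.06 = 1.5
  Term project 79 × 0.3 = 23.7
  Capstone 79 × 0.39 = 30.81
  Essays 96 × 0.25 = 24
Sum = 80.01
80.01 is ≥ 78 and < 88 → B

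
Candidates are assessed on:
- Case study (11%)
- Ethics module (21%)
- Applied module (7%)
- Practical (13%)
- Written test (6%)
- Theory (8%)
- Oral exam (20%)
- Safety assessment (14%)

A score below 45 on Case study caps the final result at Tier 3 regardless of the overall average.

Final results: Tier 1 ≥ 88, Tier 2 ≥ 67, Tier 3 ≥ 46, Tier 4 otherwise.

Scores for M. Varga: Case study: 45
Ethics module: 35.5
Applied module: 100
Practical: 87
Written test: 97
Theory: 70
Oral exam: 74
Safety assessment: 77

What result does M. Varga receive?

Case study score 45 ≥ 45: minimum met.
Weighted total:
  Case study 45 × 0.11 = 4.95
  Ethics module 35.5 × 0.21 = 7.455
  Applied module 100 × 0.07 = 7
  Practical 87 × 0.13 = 11.31
  Written test 97 × 0.06 = 5.82
  Theory 70 × 0.08 = 5.6
  Oral exam 74 × 0.2 = 14.8
  Safety assessment 77 × 0.14 = 10.78
Sum = 67.715
67.715 is ≥ 67 and < 88 → Tier 2

Tier 2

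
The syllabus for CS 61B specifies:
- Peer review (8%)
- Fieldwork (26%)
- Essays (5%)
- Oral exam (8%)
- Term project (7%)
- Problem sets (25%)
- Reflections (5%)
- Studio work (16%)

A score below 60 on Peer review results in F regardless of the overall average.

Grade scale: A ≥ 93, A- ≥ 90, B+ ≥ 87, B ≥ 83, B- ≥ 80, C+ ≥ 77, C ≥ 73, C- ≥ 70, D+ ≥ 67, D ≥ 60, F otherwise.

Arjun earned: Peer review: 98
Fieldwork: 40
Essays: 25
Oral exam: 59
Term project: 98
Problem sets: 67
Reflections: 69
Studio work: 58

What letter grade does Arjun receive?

Peer review score 98 ≥ 60: minimum met.
Weighted total:
  Peer review 98 × 0.08 = 7.84
  Fieldwork 40 × 0.26 = 10.4
  Essays 25 × 0.05 = 1.25
  Oral exam 59 × 0.08 = 4.72
  Term project 98 × 0.07 = 6.86
  Problem sets 67 × 0.25 = 16.75
  Reflections 69 × 0.05 = 3.45
  Studio work 58 × 0.16 = 9.28
Sum = 60.55
60.55 is ≥ 60 and < 67 → D

D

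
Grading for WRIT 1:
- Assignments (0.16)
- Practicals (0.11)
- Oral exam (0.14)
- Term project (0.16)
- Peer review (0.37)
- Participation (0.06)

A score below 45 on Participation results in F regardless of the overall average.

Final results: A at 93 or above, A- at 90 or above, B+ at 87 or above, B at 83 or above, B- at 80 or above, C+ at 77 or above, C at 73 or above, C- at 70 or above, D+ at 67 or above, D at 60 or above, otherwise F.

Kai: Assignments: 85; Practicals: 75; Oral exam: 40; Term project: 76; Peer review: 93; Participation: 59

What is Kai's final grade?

Participation score 59 ≥ 45: minimum met.
Weighted total:
  Assignments 85 × 0.16 = 13.6
  Practicals 75 × 0.11 = 8.25
  Oral exam 40 × 0.14 = 5.6
  Term project 76 × 0.16 = 12.16
  Peer review 93 × 0.37 = 34.41
  Participation 59 × 0.06 = 3.54
Sum = 77.56
77.56 is ≥ 77 and < 80 → C+

C+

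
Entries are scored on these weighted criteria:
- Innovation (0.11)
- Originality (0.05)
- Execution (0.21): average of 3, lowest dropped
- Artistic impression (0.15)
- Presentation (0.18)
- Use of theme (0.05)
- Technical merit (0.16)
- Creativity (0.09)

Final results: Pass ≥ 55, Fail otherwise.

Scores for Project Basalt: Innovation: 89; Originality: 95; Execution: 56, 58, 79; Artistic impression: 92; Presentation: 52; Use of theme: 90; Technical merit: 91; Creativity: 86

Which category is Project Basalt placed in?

Pass

Execution: drop 56 → average of remaining 2 = 137/2 = 68.5
Weighted total:
  Innovation 89 × 0.11 = 9.79
  Originality 95 × 0.05 = 4.75
  Execution 68.5 × 0.21 = 14.385
  Artistic impression 92 × 0.15 = 13.8
  Presentation 52 × 0.18 = 9.36
  Use of theme 90 × 0.05 = 4.5
  Technical merit 91 × 0.16 = 14.56
  Creativity 86 × 0.09 = 7.74
Sum = 78.885
78.885 ≥ 55 → Pass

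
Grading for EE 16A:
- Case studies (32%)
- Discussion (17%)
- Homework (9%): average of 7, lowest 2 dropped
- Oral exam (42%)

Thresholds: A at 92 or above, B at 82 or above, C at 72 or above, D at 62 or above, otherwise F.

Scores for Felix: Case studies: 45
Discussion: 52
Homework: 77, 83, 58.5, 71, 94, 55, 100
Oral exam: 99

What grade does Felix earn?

C

Homework: drop 55, 58.5 → average of remaining 5 = 425/5 = 85
Weighted total:
  Case studies 45 × 0.32 = 14.4
  Discussion 52 × 0.17 = 8.84
  Homework 85 × 0.09 = 7.65
  Oral exam 99 × 0.42 = 41.58
Sum = 72.47
72.47 is ≥ 72 and < 82 → C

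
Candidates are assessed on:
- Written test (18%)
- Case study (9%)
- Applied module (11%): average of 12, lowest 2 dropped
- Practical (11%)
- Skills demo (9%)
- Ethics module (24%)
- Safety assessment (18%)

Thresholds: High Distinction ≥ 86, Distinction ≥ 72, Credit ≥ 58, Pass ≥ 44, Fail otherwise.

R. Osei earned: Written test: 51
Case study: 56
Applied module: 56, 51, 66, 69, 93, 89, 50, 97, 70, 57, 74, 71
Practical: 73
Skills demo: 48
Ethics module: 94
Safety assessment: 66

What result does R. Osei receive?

Credit

Applied module: drop 50, 51 → average of remaining 10 = 742/10 = 74.2
Weighted total:
  Written test 51 × 0.18 = 9.18
  Case study 56 × 0.09 = 5.04
  Applied module 74.2 × 0.11 = 8.162
  Practical 73 × 0.11 = 8.03
  Skills demo 48 × 0.09 = 4.32
  Ethics module 94 × 0.24 = 22.56
  Safety assessment 66 × 0.18 = 11.88
Sum = 69.172
69.172 is ≥ 58 and < 72 → Credit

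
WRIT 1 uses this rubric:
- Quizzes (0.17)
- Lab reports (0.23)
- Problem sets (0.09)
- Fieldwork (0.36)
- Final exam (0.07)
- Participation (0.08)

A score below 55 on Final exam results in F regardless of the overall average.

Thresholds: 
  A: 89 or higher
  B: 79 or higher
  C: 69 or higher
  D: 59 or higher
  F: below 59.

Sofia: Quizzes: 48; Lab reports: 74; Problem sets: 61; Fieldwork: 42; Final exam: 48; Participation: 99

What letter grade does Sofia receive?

Final exam score 48 < 55: minimum not met.
Weighted total:
  Quizzes 48 × 0.17 = 8.16
  Lab reports 74 × 0.23 = 17.02
  Problem sets 61 × 0.09 = 5.49
  Fieldwork 42 × 0.36 = 15.12
  Final exam 48 × 0.07 = 3.36
  Participation 99 × 0.08 = 7.92
Sum = 57.07
Because the Final exam minimum was not met, the result is F.

F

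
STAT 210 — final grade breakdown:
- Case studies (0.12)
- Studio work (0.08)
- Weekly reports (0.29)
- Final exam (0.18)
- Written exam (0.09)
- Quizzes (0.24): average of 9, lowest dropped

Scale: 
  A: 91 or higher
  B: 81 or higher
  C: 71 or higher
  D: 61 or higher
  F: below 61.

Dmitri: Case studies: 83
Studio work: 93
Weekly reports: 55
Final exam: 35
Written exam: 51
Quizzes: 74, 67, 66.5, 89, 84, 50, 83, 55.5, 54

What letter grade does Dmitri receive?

D

Quizzes: drop 50 → average of remaining 8 = 573/8 = 71.625
Weighted total:
  Case studies 83 × 0.12 = 9.96
  Studio work 93 × 0.08 = 7.44
  Weekly reports 55 × 0.29 = 15.95
  Final exam 35 × 0.18 = 6.3
  Written exam 51 × 0.09 = 4.59
  Quizzes 71.625 × 0.24 = 17.19
Sum = 61.43
61.43 is ≥ 61 and < 71 → D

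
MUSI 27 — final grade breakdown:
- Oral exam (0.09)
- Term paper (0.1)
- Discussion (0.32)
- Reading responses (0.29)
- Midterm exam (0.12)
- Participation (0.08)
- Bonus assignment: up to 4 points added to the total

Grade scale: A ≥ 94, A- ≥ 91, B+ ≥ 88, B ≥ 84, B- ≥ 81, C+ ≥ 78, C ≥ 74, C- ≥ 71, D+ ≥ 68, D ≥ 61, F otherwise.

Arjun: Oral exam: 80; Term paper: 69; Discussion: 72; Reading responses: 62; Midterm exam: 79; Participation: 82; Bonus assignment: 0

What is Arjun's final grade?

C-

Weighted total:
  Oral exam 80 × 0.09 = 7.2
  Term paper 69 × 0.1 = 6.9
  Discussion 72 × 0.32 = 23.04
  Reading responses 62 × 0.29 = 17.98
  Midterm exam 79 × 0.12 = 9.48
  Participation 82 × 0.08 = 6.56
Sum = 71.16
Bonus assignment: 71.16 + 0 = 71.16
71.16 is ≥ 71 and < 74 → C-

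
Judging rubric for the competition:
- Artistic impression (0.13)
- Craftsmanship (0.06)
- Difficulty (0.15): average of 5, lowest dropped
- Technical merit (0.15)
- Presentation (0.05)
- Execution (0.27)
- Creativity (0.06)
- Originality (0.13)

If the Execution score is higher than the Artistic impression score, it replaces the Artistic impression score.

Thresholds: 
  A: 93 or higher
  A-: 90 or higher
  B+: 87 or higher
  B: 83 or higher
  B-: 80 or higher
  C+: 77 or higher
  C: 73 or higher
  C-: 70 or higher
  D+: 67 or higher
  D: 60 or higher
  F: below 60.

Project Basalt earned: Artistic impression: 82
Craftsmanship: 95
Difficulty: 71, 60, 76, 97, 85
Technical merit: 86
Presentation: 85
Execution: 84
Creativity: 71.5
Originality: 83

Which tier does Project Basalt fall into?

B

Difficulty: drop 60 → average of remaining 4 = 329/4 = 82.25
Execution (84) > Artistic impression (82), so Artistic impression counts as 84.
Weighted total:
  Artistic impression 84 × 0.13 = 10.92
  Craftsmanship 95 × 0.06 = 5.7
  Difficulty 82.25 × 0.15 = 12.3375
  Technical merit 86 × 0.15 = 12.9
  Presentation 85 × 0.05 = 4.25
  Execution 84 × 0.27 = 22.68
  Creativity 71.5 × 0.06 = 4.29
  Originality 83 × 0.13 = 10.79
Sum = 83.8675
83.8675 is ≥ 83 and < 87 → B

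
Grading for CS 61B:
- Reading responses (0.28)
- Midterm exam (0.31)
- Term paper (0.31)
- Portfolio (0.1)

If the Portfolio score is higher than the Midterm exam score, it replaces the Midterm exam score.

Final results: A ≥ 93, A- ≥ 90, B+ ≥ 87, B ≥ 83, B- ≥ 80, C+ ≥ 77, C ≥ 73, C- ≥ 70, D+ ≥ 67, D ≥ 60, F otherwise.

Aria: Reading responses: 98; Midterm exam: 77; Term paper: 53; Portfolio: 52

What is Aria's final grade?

Portfolio (52) ≤ Midterm exam (77), so Midterm exam stays at 77.
Weighted total:
  Reading responses 98 × 0.28 = 27.44
  Midterm exam 77 × 0.31 = 23.87
  Term paper 53 × 0.31 = 16.43
  Portfolio 52 × 0.1 = 5.2
Sum = 72.94
72.94 is ≥ 70 and < 73 → C-

C-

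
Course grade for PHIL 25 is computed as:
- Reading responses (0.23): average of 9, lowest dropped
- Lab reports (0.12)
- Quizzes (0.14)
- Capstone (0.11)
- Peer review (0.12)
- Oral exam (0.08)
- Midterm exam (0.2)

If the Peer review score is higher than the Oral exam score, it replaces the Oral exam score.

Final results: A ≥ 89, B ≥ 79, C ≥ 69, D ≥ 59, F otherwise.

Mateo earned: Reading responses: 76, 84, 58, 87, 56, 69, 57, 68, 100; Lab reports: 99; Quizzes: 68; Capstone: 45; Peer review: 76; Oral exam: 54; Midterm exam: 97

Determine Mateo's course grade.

Reading responses: drop 56 → average of remaining 8 = 599/8 = 74.875
Peer review (76) > Oral exam (54), so Oral exam counts as 76.
Weighted total:
  Reading responses 74.875 × 0.23 = 17.22125
  Lab reports 99 × 0.12 = 11.88
  Quizzes 68 × 0.14 = 9.52
  Capstone 45 × 0.11 = 4.95
  Peer review 76 × 0.12 = 9.12
  Oral exam 76 × 0.08 = 6.08
  Midterm exam 97 × 0.2 = 19.4
Sum = 78.17125
78.17125 is ≥ 69 and < 79 → C

C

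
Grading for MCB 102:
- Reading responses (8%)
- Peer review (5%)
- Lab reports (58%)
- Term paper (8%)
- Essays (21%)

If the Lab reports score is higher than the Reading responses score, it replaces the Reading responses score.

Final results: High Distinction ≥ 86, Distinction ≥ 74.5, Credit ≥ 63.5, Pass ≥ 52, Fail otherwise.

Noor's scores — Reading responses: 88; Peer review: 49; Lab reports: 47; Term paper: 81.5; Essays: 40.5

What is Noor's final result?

Lab reports (47) ≤ Reading responses (88), so Reading responses stays at 88.
Weighted total:
  Reading responses 88 × 0.08 = 7.04
  Peer review 49 × 0.05 = 2.45
  Lab reports 47 × 0.58 = 27.26
  Term paper 81.5 × 0.08 = 6.52
  Essays 40.5 × 0.21 = 8.505
Sum = 51.775
51.775 < 52 → Fail

Fail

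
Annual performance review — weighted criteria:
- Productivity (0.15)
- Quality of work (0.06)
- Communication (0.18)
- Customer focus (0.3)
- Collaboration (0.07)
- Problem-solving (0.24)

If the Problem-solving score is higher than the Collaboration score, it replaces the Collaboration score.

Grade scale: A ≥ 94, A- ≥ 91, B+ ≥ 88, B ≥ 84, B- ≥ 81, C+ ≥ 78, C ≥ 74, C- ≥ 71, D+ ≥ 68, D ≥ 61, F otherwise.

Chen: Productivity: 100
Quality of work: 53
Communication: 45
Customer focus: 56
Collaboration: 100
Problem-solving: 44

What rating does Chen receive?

F

Problem-solving (44) ≤ Collaboration (100), so Collaboration stays at 100.
Weighted total:
  Productivity 100 × 0.15 = 15
  Quality of work 53 × 0.06 = 3.18
  Communication 45 × 0.18 = 8.1
  Customer focus 56 × 0.3 = 16.8
  Collaboration 100 × 0.07 = 7
  Problem-solving 44 × 0.24 = 10.56
Sum = 60.64
60.64 < 61 → F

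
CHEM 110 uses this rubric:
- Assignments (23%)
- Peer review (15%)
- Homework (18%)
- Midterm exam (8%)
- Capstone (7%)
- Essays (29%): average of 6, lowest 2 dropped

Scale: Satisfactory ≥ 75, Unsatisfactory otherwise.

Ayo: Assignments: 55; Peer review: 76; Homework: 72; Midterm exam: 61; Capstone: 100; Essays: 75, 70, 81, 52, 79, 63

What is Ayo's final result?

Essays: drop 52, 63 → average of remaining 4 = 305/4 = 76.25
Weighted total:
  Assignments 55 × 0.23 = 12.65
  Peer review 76 × 0.15 = 11.4
  Homework 72 × 0.18 = 12.96
  Midterm exam 61 × 0.08 = 4.88
  Capstone 100 × 0.07 = 7
  Essays 76.25 × 0.29 = 22.1125
Sum = 71.0025
71.0025 < 75 → Unsatisfactory

Unsatisfactory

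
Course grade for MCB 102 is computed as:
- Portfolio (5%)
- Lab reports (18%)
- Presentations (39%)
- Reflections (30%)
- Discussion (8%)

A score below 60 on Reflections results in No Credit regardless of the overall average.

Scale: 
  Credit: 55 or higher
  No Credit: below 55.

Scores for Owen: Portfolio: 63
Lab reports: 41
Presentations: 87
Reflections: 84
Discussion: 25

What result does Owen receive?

Reflections score 84 ≥ 60: minimum met.
Weighted total:
  Portfolio 63 × 0.05 = 3.15
  Lab reports 41 × 0.18 = 7.38
  Presentations 87 × 0.39 = 33.93
  Reflections 84 × 0.3 = 25.2
  Discussion 25 × 0.08 = 2
Sum = 71.66
71.66 ≥ 55 → Credit

Credit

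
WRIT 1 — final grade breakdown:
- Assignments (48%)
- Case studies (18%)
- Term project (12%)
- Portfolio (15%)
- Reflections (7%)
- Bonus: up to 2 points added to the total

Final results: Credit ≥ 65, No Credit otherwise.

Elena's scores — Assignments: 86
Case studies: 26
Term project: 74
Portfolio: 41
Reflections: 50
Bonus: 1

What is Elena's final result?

Weighted total:
  Assignments 86 × 0.48 = 41.28
  Case studies 26 × 0.18 = 4.68
  Term project 74 × 0.12 = 8.88
  Portfolio 41 × 0.15 = 6.15
  Reflections 50 × 0.07 = 3.5
Sum = 64.49
Bonus: 64.49 + 1 = 65.49
65.49 ≥ 65 → Credit

Credit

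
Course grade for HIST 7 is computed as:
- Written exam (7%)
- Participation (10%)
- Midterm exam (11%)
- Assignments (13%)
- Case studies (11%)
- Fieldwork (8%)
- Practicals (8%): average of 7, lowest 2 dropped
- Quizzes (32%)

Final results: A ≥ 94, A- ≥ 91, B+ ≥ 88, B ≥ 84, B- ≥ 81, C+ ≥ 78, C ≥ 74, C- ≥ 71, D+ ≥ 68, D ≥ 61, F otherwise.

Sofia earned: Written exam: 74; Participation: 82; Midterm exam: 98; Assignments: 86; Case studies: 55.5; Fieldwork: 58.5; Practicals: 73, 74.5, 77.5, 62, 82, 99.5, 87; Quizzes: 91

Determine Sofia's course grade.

Practicals: drop 62, 73 → average of remaining 5 = 420.5/5 = 84.1
Weighted total:
  Written exam 74 × 0.07 = 5.18
  Participation 82 × 0.1 = 8.2
  Midterm exam 98 × 0.11 = 10.78
  Assignments 86 × 0.13 = 11.18
  Case studies 55.5 × 0.11 = 6.105
  Fieldwork 58.5 × 0.08 = 4.68
  Practicals 84.1 × 0.08 = 6.728
  Quizzes 91 × 0.32 = 29.12
Sum = 81.973
81.973 is ≥ 81 and < 84 → B-

B-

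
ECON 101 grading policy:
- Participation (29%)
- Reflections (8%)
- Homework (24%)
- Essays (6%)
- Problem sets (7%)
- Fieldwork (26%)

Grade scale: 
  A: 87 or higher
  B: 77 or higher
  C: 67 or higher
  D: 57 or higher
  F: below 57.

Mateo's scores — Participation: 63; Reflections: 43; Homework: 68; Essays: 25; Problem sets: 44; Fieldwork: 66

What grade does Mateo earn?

D

Weighted total:
  Participation 63 × 0.29 = 18.27
  Reflections 43 × 0.08 = 3.44
  Homework 68 × 0.24 = 16.32
  Essays 25 × 0.06 = 1.5
  Problem sets 44 × 0.07 = 3.08
  Fieldwork 66 × 0.26 = 17.16
Sum = 59.77
59.77 is ≥ 57 and < 67 → D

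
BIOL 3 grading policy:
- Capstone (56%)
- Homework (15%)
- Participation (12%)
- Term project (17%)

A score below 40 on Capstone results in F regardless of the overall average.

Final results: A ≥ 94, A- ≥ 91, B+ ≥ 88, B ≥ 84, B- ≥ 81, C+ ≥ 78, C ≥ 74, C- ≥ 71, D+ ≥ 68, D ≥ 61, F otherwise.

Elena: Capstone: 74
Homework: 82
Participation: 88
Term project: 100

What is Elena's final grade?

Capstone score 74 ≥ 40: minimum met.
Weighted total:
  Capstone 74 × 0.56 = 41.44
  Homework 82 × 0.15 = 12.3
  Participation 88 × 0.12 = 10.56
  Term project 100 × 0.17 = 17
Sum = 81.3
81.3 is ≥ 81 and < 84 → B-

B-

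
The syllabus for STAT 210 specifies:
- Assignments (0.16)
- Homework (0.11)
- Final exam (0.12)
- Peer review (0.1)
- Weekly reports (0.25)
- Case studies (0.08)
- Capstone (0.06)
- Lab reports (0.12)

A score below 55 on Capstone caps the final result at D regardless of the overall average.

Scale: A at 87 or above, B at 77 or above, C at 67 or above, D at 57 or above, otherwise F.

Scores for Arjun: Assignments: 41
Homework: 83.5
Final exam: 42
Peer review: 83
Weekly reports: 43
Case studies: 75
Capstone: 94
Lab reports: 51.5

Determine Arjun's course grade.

D

Capstone score 94 ≥ 55: minimum met.
Weighted total:
  Assignments 41 × 0.16 = 6.56
  Homework 83.5 × 0.11 = 9.185
  Final exam 42 × 0.12 = 5.04
  Peer review 83 × 0.1 = 8.3
  Weekly reports 43 × 0.25 = 10.75
  Case studies 75 × 0.08 = 6
  Capstone 94 × 0.06 = 5.64
  Lab reports 51.5 × 0.12 = 6.18
Sum = 57.655
57.655 is ≥ 57 and < 67 → D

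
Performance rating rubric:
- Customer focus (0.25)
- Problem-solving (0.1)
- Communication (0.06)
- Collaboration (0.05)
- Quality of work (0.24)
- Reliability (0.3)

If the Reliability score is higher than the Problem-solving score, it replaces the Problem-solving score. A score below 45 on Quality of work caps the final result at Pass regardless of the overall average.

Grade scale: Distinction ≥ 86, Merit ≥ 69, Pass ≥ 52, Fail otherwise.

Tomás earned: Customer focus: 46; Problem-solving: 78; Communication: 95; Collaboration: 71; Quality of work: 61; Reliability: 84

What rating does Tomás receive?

Reliability (84) > Problem-solving (78), so Problem-solving counts as 84.
Quality of work score 61 ≥ 45: minimum met.
Weighted total:
  Customer focus 46 × 0.25 = 11.5
  Problem-solving 84 × 0.1 = 8.4
  Communication 95 × 0.06 = 5.7
  Collaboration 71 × 0.05 = 3.55
  Quality of work 61 × 0.24 = 14.64
  Reliability 84 × 0.3 = 25.2
Sum = 68.99
68.99 is ≥ 52 and < 69 → Pass

Pass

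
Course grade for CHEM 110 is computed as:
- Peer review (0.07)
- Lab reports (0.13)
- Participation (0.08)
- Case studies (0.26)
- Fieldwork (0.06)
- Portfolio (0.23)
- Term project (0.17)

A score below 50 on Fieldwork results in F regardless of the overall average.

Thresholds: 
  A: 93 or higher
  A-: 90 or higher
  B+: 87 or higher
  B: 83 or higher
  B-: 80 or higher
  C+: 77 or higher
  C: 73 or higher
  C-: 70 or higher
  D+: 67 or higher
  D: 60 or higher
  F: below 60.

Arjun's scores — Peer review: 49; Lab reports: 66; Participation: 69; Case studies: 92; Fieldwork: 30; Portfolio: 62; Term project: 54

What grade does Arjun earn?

Fieldwork score 30 < 50: minimum not met.
Weighted total:
  Peer review 49 × 0.07 = 3.43
  Lab reports 66 × 0.13 = 8.58
  Participation 69 × 0.08 = 5.52
  Case studies 92 × 0.26 = 23.92
  Fieldwork 30 × 0.06 = 1.8
  Portfolio 62 × 0.23 = 14.26
  Term project 54 × 0.17 = 9.18
Sum = 66.69
Because the Fieldwork minimum was not met, the result is F.

F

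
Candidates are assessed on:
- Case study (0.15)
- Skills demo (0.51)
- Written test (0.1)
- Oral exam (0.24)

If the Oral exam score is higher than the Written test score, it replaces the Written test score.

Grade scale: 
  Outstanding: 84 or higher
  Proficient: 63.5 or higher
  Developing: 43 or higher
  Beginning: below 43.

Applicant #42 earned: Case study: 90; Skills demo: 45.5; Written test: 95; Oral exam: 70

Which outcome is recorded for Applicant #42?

Oral exam (70) ≤ Written test (95), so Written test stays at 95.
Weighted total:
  Case study 90 × 0.15 = 13.5
  Skills demo 45.5 × 0.51 = 23.205
  Written test 95 × 0.1 = 9.5
  Oral exam 70 × 0.24 = 16.8
Sum = 63.005
63.005 is ≥ 43 and < 63.5 → Developing

Developing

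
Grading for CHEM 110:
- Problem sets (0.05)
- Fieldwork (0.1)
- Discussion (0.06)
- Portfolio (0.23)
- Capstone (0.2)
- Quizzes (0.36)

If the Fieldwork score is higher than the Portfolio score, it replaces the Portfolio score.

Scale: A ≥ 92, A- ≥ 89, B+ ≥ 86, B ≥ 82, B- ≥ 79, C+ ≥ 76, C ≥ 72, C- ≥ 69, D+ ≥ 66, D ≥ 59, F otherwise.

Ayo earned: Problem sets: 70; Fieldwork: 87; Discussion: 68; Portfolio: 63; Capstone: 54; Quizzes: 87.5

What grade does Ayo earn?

Fieldwork (87) > Portfolio (63), so Portfolio counts as 87.
Weighted total:
  Problem sets 70 × 0.05 = 3.5
  Fieldwork 87 × 0.1 = 8.7
  Discussion 68 × 0.06 = 4.08
  Portfolio 87 × 0.23 = 20.01
  Capstone 54 × 0.2 = 10.8
  Quizzes 87.5 × 0.36 = 31.5
Sum = 78.59
78.59 is ≥ 76 and < 79 → C+

C+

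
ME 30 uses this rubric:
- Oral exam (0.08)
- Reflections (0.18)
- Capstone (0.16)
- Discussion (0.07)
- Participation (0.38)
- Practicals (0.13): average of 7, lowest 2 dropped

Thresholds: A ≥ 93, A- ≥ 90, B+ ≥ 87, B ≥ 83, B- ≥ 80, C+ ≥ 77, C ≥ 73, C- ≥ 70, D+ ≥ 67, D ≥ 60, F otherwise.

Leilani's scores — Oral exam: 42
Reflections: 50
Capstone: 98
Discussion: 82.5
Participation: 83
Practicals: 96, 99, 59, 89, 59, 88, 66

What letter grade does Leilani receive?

Practicals: drop 59, 59 → average of remaining 5 = 438/5 = 87.6
Weighted total:
  Oral exam 42 × 0.08 = 3.36
  Reflections 50 × 0.18 = 9
  Capstone 98 × 0.16 = 15.68
  Discussion 82.5 × 0.07 = 5.775
  Participation 83 × 0.38 = 31.54
  Practicals 87.6 × 0.13 = 11.388
Sum = 76.743
76.743 is ≥ 73 and < 77 → C

C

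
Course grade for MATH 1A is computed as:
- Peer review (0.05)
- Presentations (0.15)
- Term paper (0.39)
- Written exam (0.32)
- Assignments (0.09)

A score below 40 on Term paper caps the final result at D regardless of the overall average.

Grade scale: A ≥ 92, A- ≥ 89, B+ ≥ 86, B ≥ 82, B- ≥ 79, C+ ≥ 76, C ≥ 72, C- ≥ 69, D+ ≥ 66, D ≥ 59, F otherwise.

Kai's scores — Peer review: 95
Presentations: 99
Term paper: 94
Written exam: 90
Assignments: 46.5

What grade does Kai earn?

A-

Term paper score 94 ≥ 40: minimum met.
Weighted total:
  Peer review 95 × 0.05 = 4.75
  Presentations 99 × 0.15 = 14.85
  Term paper 94 × 0.39 = 36.66
  Written exam 90 × 0.32 = 28.8
  Assignments 46.5 × 0.09 = 4.185
Sum = 89.245
89.245 is ≥ 89 and < 92 → A-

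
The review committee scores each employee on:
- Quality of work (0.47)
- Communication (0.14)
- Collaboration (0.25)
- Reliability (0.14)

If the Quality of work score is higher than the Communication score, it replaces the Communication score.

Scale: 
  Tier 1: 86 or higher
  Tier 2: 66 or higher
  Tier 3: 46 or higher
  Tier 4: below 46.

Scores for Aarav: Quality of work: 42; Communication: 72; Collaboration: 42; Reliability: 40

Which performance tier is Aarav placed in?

Quality of work (42) ≤ Communication (72), so Communication stays at 72.
Weighted total:
  Quality of work 42 × 0.47 = 19.74
  Communication 72 × 0.14 = 10.08
  Collaboration 42 × 0.25 = 10.5
  Reliability 40 × 0.14 = 5.6
Sum = 45.92
45.92 < 46 → Tier 4

Tier 4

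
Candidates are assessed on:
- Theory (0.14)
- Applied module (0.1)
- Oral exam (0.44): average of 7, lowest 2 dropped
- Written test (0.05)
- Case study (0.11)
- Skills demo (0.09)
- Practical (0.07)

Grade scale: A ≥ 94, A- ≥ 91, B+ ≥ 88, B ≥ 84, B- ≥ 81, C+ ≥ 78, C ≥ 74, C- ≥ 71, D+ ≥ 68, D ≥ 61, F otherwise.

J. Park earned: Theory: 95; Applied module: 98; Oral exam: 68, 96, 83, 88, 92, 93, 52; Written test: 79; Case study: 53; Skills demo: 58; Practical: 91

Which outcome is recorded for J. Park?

Oral exam: drop 52, 68 → average of remaining 5 = 452/5 = 90.4
Weighted total:
  Theory 95 × 0.14 = 13.3
  Applied module 98 × 0.1 = 9.8
  Oral exam 90.4 × 0.44 = 39.776
  Written test 79 × 0.05 = 3.95
  Case study 53 × 0.11 = 5.83
  Skills demo 58 × 0.09 = 5.22
  Practical 91 × 0.07 = 6.37
Sum = 84.246
84.246 is ≥ 84 and < 88 → B

B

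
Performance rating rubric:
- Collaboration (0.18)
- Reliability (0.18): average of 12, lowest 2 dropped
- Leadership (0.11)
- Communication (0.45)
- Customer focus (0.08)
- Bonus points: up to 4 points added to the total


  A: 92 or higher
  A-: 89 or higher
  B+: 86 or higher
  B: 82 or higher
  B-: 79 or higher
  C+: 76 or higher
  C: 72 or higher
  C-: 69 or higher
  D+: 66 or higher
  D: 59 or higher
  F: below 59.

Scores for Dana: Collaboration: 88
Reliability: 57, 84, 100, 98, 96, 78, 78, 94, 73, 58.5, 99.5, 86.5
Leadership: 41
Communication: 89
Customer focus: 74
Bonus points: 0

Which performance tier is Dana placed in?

B

Reliability: drop 57, 58.5 → average of remaining 10 = 887/10 = 88.7
Weighted total:
  Collaboration 88 × 0.18 = 15.84
  Reliability 88.7 × 0.18 = 15.966
  Leadership 41 × 0.11 = 4.51
  Communication 89 × 0.45 = 40.05
  Customer focus 74 × 0.08 = 5.92
Sum = 82.286
Bonus points: 82.286 + 0 = 82.286
82.286 is ≥ 82 and < 86 → B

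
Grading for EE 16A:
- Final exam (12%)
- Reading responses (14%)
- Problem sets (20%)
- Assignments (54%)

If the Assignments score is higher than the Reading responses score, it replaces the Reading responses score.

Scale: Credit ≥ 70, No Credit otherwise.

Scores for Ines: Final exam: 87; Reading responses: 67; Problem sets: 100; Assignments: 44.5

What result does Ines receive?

Assignments (44.5) ≤ Reading responses (67), so Reading responses stays at 67.
Weighted total:
  Final exam 87 × 0.12 = 10.44
  Reading responses 67 × 0.14 = 9.38
  Problem sets 100 × 0.2 = 20
  Assignments 44.5 × 0.54 = 24.03
Sum = 63.85
63.85 < 70 → No Credit

No Credit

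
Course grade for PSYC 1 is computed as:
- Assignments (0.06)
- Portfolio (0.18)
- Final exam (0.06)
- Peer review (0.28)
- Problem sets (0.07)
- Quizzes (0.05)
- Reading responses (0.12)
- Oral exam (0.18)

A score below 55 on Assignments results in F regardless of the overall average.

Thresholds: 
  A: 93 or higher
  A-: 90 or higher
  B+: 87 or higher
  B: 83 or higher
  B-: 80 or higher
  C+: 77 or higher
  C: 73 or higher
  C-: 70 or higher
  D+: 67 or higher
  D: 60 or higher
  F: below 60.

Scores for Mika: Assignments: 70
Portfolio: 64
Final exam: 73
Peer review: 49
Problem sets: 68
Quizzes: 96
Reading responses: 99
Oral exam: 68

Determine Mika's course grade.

Assignments score 70 ≥ 55: minimum met.
Weighted total:
  Assignments 70 × 0.06 = 4.2
  Portfolio 64 × 0.18 = 11.52
  Final exam 73 × 0.06 = 4.38
  Peer review 49 × 0.28 = 13.72
  Problem sets 68 × 0.07 = 4.76
  Quizzes 96 × 0.05 = 4.8
  Reading responses 99 × 0.12 = 11.88
  Oral exam 68 × 0.18 = 12.24
Sum = 67.5
67.5 is ≥ 67 and < 70 → D+

D+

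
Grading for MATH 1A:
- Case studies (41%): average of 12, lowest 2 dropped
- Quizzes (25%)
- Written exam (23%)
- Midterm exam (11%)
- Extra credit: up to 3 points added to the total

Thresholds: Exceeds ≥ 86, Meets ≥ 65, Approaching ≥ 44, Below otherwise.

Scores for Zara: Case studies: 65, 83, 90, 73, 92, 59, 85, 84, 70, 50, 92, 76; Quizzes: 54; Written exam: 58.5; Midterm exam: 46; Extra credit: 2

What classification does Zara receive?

Meets

Case studies: drop 50, 59 → average of remaining 10 = 810/10 = 81
Weighted total:
  Case studies 81 × 0.41 = 33.21
  Quizzes 54 × 0.25 = 13.5
  Written exam 58.5 × 0.23 = 13.455
  Midterm exam 46 × 0.11 = 5.06
Sum = 65.225
Extra credit: 65.225 + 2 = 67.225
67.225 is ≥ 65 and < 86 → Meets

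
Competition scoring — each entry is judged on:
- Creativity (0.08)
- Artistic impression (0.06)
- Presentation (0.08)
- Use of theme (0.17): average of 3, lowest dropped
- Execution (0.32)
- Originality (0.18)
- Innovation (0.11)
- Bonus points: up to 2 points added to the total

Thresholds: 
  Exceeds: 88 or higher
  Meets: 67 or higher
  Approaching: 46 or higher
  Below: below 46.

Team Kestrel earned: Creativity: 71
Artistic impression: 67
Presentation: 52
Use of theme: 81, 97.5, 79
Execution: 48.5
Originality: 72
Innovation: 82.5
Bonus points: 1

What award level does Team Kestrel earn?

Meets

Use of theme: drop 79 → average of remaining 2 = 178.5/2 = 89.25
Weighted total:
  Creativity 71 × 0.08 = 5.68
  Artistic impression 67 × 0.06 = 4.02
  Presentation 52 × 0.08 = 4.16
  Use of theme 89.25 × 0.17 = 15.1725
  Execution 48.5 × 0.32 = 15.52
  Originality 72 × 0.18 = 12.96
  Innovation 82.5 × 0.11 = 9.075
Sum = 66.5875
Bonus points: 66.5875 + 1 = 67.5875
67.5875 is ≥ 67 and < 88 → Meets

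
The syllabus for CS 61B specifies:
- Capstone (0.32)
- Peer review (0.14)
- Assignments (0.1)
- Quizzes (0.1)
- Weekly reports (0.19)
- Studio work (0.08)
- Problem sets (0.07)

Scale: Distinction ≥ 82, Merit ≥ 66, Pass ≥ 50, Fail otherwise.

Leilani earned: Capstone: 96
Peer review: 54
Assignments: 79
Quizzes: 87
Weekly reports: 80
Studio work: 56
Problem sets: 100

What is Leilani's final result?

Weighted total:
  Capstone 96 × 0.32 = 30.72
  Peer review 54 × 0.14 = 7.56
  Assignments 79 × 0.1 = 7.9
  Quizzes 87 × 0.1 = 8.7
  Weekly reports 80 × 0.19 = 15.2
  Studio work 56 × 0.08 = 4.48
  Problem sets 100 × 0.07 = 7
Sum = 81.56
81.56 is ≥ 66 and < 82 → Merit

Merit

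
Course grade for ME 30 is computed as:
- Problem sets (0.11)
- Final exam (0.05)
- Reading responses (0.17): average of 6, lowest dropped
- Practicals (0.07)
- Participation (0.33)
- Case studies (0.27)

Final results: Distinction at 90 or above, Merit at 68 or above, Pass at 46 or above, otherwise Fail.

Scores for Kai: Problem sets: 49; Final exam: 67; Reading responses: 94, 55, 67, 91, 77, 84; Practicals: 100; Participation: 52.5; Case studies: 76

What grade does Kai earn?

Pass

Reading responses: drop 55 → average of remaining 5 = 413/5 = 82.6
Weighted total:
  Problem sets 49 × 0.11 = 5.39
  Final exam 67 × 0.05 = 3.35
  Reading responses 82.6 × 0.17 = 14.042
  Practicals 100 × 0.07 = 7
  Participation 52.5 × 0.33 = 17.325
  Case studies 76 × 0.27 = 20.52
Sum = 67.627
67.627 is ≥ 46 and < 68 → Pass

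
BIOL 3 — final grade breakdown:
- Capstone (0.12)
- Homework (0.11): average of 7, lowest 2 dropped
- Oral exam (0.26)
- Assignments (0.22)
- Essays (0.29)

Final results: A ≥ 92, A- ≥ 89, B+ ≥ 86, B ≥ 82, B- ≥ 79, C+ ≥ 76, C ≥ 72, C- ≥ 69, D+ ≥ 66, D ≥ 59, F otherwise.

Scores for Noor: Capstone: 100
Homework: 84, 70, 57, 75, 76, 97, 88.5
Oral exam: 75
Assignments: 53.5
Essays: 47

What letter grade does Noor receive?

D+

Homework: drop 57, 70 → average of remaining 5 = 420.5/5 = 84.1
Weighted total:
  Capstone 100 × 0.12 = 12
  Homework 84.1 × 0.11 = 9.251
  Oral exam 75 × 0.26 = 19.5
  Assignments 53.5 × 0.22 = 11.77
  Essays 47 × 0.29 = 13.63
Sum = 66.151
66.151 is ≥ 66 and < 69 → D+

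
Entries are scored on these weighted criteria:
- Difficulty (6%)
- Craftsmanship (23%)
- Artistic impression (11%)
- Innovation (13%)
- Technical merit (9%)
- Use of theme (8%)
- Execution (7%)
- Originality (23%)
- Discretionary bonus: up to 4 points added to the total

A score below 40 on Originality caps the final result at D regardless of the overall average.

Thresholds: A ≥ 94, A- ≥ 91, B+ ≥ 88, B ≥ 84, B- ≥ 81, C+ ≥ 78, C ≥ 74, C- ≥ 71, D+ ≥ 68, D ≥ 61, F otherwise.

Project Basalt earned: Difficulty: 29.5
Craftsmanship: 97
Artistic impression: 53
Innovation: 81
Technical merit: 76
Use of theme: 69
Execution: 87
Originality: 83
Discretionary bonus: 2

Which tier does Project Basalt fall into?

Originality score 83 ≥ 40: minimum met.
Weighted total:
  Difficulty 29.5 × 0.06 = 1.77
  Craftsmanship 97 × 0.23 = 22.31
  Artistic impression 53 × 0.11 = 5.83
  Innovation 81 × 0.13 = 10.53
  Technical merit 76 × 0.09 = 6.84
  Use of theme 69 × 0.08 = 5.52
  Execution 87 × 0.07 = 6.09
  Originality 83 × 0.23 = 19.09
Sum = 77.98
Discretionary bonus: 77.98 + 2 = 79.98
79.98 is ≥ 78 and < 81 → C+

C+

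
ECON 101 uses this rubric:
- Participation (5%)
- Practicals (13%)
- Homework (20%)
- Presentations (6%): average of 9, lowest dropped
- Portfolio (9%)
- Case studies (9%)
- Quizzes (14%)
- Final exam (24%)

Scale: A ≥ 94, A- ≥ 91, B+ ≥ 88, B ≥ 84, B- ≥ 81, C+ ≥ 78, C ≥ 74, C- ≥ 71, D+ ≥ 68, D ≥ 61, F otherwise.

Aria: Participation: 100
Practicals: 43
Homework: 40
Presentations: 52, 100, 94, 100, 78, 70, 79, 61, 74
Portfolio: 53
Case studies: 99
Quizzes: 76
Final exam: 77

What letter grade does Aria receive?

Presentations: drop 52 → average of remaining 8 = 656/8 = 82
Weighted total:
  Participation 100 × 0.05 = 5
  Practicals 43 × 0.13 = 5.59
  Homework 40 × 0.2 = 8
  Presentations 82 × 0.06 = 4.92
  Portfolio 53 × 0.09 = 4.77
  Case studies 99 × 0.09 = 8.91
  Quizzes 76 × 0.14 = 10.64
  Final exam 77 × 0.24 = 18.48
Sum = 66.31
66.31 is ≥ 61 and < 68 → D

D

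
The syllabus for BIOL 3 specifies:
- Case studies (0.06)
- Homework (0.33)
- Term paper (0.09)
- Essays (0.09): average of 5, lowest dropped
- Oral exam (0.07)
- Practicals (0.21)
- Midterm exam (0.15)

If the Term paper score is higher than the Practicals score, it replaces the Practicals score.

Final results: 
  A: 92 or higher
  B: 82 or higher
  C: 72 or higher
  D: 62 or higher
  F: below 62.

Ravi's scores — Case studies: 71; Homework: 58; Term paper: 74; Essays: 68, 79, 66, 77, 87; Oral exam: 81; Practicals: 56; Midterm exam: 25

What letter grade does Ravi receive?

Essays: drop 66 → average of remaining 4 = 311/4 = 77.75
Term paper (74) > Practicals (56), so Practicals counts as 74.
Weighted total:
  Case studies 71 × 0.06 = 4.26
  Homework 58 × 0.33 = 19.14
  Term paper 74 × 0.09 = 6.66
  Essays 77.75 × 0.09 = 6.9975
  Oral exam 81 × 0.07 = 5.67
  Practicals 74 × 0.21 = 15.54
  Midterm exam 25 × 0.15 = 3.75
Sum = 62.0175
62.0175 is ≥ 62 and < 72 → D

D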